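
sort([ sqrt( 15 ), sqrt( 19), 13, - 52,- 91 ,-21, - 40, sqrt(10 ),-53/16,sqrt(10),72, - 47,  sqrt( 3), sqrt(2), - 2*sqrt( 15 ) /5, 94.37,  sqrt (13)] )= [ - 91, - 52, - 47, - 40, - 21, - 53/16,  -  2*sqrt( 15 ) /5, sqrt(2), sqrt(3 ), sqrt( 10 ),sqrt( 10 ), sqrt( 13), sqrt( 15), sqrt( 19),13,72, 94.37]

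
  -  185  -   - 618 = 433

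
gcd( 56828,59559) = 1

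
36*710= 25560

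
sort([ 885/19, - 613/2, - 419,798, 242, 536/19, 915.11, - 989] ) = [ - 989, - 419, - 613/2, 536/19, 885/19  ,  242, 798, 915.11 ]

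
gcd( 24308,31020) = 4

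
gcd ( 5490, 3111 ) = 183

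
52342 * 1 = 52342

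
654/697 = 654/697  =  0.94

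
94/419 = 94/419=0.22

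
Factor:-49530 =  - 2^1*3^1*5^1*13^1 * 127^1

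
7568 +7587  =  15155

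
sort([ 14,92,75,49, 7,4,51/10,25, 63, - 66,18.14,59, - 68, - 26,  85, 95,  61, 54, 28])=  [ - 68, - 66, - 26 , 4, 51/10,7, 14, 18.14,  25,28, 49,54 , 59,61,63,75,85, 92,95] 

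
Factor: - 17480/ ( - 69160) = 7^(-1)*13^(-1 ) * 23^1 = 23/91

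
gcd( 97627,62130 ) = 1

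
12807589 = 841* 15229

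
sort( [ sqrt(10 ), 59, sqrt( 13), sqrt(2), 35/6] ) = [ sqrt(2 ),sqrt( 10),sqrt( 13), 35/6,  59]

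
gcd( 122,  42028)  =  2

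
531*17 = 9027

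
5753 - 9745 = - 3992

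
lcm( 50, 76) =1900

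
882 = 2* 441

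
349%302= 47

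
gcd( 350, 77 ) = 7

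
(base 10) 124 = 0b1111100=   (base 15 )84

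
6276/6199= 1+ 77/6199 = 1.01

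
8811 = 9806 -995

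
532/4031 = 532/4031 = 0.13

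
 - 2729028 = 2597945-5326973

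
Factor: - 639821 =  - 7^1*13^1*79^1 *89^1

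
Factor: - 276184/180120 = -3^ (-1) * 5^(-1) * 23^1 =- 23/15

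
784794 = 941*834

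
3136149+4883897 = 8020046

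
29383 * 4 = 117532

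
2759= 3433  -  674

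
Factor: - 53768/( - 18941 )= 2^3*11^1*31^( - 1 ) = 88/31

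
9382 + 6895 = 16277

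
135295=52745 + 82550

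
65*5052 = 328380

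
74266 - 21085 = 53181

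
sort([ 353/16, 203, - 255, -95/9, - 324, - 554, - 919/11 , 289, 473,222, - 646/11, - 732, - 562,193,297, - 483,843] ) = [ - 732, - 562, - 554, - 483, - 324, - 255 , - 919/11, - 646/11, - 95/9, 353/16, 193, 203, 222,289, 297,473,843 ] 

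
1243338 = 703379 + 539959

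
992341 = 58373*17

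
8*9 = 72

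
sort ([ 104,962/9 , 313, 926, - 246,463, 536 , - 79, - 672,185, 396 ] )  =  [ - 672 ,- 246, - 79, 104, 962/9  ,  185,313,396, 463,536,  926] 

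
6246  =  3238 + 3008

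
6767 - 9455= - 2688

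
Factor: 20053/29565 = 3^( - 4 )*5^( - 1 ) * 11^1*73^ ( - 1)*1823^1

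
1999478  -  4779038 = - 2779560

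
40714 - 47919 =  -7205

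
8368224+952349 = 9320573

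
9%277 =9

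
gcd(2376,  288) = 72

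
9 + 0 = 9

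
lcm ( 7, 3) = 21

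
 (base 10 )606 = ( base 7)1524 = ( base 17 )21B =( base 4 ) 21132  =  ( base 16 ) 25e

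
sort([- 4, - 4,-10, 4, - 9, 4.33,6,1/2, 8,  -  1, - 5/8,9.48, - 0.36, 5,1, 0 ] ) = [ - 10,- 9, - 4,-4, - 1,  -  5/8, - 0.36,0,1/2, 1, 4, 4.33, 5,6, 8, 9.48]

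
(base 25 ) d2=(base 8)507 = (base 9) 403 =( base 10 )327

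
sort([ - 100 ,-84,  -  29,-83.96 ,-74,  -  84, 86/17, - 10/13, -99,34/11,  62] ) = [-100,-99,-84, - 84 ,-83.96, - 74,-29, - 10/13, 34/11, 86/17,  62]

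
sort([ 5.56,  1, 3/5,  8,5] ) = [3/5 , 1 , 5,  5.56, 8] 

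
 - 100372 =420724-521096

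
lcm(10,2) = 10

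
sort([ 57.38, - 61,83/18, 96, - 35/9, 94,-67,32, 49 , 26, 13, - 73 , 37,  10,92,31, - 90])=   [ - 90, - 73, - 67, - 61, - 35/9,83/18,10,  13, 26,31,  32, 37, 49,57.38,92, 94, 96]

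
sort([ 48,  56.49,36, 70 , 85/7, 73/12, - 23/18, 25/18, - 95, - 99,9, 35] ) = [ - 99, - 95, - 23/18, 25/18,73/12,  9, 85/7, 35, 36, 48, 56.49,70]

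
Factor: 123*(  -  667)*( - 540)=2^2*3^4*5^1*23^1*29^1*41^1 = 44302140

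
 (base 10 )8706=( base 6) 104150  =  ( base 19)1524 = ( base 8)21002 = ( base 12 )5056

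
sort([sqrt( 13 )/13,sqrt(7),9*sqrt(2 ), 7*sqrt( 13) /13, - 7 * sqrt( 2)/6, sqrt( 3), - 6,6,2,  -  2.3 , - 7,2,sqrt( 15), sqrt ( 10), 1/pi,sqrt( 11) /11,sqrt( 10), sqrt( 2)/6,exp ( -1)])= [- 7, - 6, -2.3, - 7  *  sqrt( 2)/6,sqrt( 2) /6,sqrt(13) /13,sqrt(11 )/11, 1/pi, exp(  -  1), sqrt(3 ) , 7*sqrt( 13 )/13, 2, 2,sqrt(7),sqrt( 10),  sqrt( 10), sqrt(15 ),6,9*sqrt( 2) ] 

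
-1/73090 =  - 1 + 73089/73090 = - 0.00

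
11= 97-86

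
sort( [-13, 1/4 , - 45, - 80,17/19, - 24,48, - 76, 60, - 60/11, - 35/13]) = [- 80, - 76 ,  -  45,  -  24,  -  13,-60/11,-35/13,1/4,17/19,48,60]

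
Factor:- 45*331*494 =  -2^1*3^2*5^1 * 13^1*19^1*331^1 = -7358130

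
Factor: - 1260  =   - 2^2*3^2*5^1*7^1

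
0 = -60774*0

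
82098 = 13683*6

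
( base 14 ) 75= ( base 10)103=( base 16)67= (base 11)94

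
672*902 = 606144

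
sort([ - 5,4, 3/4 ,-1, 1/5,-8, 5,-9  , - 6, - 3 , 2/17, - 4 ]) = [-9,-8, - 6, - 5,-4,-3,-1 , 2/17, 1/5,3/4,4,5]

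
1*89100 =89100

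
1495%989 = 506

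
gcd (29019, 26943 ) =3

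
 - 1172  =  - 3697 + 2525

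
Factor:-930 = -2^1 * 3^1 * 5^1*31^1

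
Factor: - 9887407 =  - 9887407^1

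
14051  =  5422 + 8629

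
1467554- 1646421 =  -178867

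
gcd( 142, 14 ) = 2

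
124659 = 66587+58072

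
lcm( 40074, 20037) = 40074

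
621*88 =54648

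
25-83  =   - 58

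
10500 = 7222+3278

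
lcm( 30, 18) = 90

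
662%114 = 92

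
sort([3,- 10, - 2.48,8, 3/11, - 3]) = [ - 10, - 3 , - 2.48,3/11,3, 8]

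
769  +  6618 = 7387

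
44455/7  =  44455/7 =6350.71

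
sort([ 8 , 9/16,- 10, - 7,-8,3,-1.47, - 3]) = [ - 10,-8  ,-7,-3, -1.47,9/16,3, 8 ]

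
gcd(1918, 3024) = 14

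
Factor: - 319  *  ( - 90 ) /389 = 28710/389   =  2^1*3^2*5^1*11^1 *29^1*389^( - 1)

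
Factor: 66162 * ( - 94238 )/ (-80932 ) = 3^1*11027^1 * 20233^( - 1)*47119^1 = 1558743639/20233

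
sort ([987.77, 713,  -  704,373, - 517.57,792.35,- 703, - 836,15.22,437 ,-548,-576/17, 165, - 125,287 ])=[ - 836, - 704,-703, - 548,  -  517.57, - 125,  -  576/17,15.22, 165,287,373,  437 , 713,  792.35, 987.77 ]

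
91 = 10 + 81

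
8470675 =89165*95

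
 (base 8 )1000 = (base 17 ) 1D2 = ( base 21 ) 138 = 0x200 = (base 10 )512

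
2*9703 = 19406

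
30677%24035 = 6642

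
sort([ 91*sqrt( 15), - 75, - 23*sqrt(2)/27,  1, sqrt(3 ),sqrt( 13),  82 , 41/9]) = [ - 75, - 23 * sqrt ( 2)/27, 1, sqrt( 3), sqrt (13 ),41/9 , 82, 91*sqrt(15 ) ] 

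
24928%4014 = 844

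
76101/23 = 3308  +  17/23 = 3308.74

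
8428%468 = 4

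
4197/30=139 + 9/10 = 139.90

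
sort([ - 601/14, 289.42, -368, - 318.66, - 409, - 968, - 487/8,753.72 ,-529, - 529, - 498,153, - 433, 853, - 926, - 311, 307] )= [ - 968, - 926, - 529,-529, - 498, -433, - 409,-368, - 318.66, - 311, - 487/8, - 601/14, 153 , 289.42, 307 , 753.72,  853 ]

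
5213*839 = 4373707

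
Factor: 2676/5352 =1/2 = 2^( - 1 ) 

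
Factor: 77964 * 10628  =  2^4*3^1*73^1*89^1*2657^1 = 828601392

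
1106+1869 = 2975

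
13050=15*870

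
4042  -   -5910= 9952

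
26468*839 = 22206652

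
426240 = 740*576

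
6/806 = 3/403 = 0.01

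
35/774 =35/774  =  0.05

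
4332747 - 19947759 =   -  15615012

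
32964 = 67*492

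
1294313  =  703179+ 591134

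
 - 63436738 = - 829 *76522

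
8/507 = 8/507=0.02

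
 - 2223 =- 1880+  - 343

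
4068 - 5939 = -1871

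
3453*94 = 324582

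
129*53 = 6837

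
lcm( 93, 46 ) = 4278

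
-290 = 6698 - 6988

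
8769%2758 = 495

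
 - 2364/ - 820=2 + 181/205 =2.88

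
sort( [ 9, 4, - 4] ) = [ -4, 4,9 ]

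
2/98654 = 1/49327 = 0.00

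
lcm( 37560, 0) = 0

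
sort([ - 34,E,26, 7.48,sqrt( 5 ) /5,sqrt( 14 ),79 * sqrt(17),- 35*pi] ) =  [ - 35*pi,-34 , sqrt ( 5 )/5, E, sqrt(14),7.48,  26,79*sqrt( 17 ) ] 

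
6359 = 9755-3396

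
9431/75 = 9431/75 = 125.75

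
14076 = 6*2346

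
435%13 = 6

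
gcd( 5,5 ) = 5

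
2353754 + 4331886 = 6685640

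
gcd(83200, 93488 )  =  16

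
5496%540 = 96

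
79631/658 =79631/658 = 121.02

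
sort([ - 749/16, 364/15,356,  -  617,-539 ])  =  [ - 617,  -  539, - 749/16, 364/15, 356] 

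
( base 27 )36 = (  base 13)69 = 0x57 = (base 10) 87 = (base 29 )30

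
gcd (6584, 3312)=8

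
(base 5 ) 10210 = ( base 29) nd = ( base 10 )680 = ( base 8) 1250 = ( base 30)MK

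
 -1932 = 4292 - 6224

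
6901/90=6901/90 = 76.68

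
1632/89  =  18 + 30/89  =  18.34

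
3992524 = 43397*92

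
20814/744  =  27 + 121/124 = 27.98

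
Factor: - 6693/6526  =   - 2^( - 1 )*3^1*13^( - 1 )*23^1*97^1*251^( - 1)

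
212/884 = 53/221 = 0.24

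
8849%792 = 137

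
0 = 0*( - 98781)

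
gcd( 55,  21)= 1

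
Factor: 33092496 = 2^4*3^3*76603^1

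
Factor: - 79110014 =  - 2^1*39555007^1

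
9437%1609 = 1392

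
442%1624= 442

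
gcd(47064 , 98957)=1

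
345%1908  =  345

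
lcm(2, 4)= 4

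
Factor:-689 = - 13^1*53^1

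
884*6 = 5304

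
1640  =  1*1640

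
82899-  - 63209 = 146108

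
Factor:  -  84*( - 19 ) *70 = 111720 = 2^3*3^1 * 5^1*7^2*19^1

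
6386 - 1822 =4564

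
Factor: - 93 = - 3^1*31^1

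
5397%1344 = 21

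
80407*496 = 39881872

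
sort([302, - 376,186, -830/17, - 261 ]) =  [-376, - 261, - 830/17,186 , 302]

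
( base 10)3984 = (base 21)90f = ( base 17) dd6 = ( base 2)111110010000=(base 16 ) F90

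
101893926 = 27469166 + 74424760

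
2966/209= 2966/209 = 14.19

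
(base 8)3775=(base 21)4d8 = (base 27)2lk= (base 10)2045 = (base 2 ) 11111111101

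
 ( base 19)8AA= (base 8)6020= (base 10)3088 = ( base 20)7e8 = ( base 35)2i8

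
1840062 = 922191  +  917871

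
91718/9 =10190+8/9  =  10190.89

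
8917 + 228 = 9145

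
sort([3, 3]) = [3, 3]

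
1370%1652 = 1370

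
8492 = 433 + 8059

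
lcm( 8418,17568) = 404064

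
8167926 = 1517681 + 6650245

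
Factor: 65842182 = 2^1*3^2*7^2*19^1*3929^1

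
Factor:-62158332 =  - 2^2*3^1*73^1*70957^1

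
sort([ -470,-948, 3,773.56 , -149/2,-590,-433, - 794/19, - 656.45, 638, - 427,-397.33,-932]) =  [ - 948, - 932, - 656.45, - 590 , - 470, - 433,-427, - 397.33, - 149/2, - 794/19,  3, 638, 773.56 ]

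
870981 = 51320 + 819661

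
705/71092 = 705/71092 = 0.01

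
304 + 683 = 987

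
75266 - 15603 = 59663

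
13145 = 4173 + 8972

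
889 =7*127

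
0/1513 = 0 = 0.00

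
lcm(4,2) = 4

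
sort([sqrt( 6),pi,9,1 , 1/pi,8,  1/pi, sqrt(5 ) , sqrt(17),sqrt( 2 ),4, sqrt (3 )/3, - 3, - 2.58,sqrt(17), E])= [  -  3, - 2.58,  1/pi,1/pi,sqrt(3) /3 , 1,sqrt(2 ) , sqrt( 5 ),sqrt( 6 ), E,pi,4,  sqrt( 17 ) , sqrt( 17 ),8, 9]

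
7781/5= 7781/5 = 1556.20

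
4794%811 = 739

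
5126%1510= 596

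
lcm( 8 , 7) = 56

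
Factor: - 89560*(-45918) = 2^4 *3^2 * 5^1*2239^1*2551^1 = 4112416080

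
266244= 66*4034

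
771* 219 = 168849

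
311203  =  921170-609967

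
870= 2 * 435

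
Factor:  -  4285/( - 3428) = 2^( - 2)*5^1  =  5/4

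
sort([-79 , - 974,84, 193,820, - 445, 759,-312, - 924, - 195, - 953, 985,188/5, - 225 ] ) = [-974,-953,-924, - 445, - 312, - 225, - 195,  -  79,188/5,84,193,  759, 820,985 ] 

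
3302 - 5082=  - 1780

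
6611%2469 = 1673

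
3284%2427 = 857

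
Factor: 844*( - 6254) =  - 5278376 = - 2^3*53^1*59^1*211^1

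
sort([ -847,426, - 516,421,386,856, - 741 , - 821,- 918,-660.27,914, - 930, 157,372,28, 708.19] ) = [-930, - 918, - 847,-821 , - 741, - 660.27, - 516,28,157,  372, 386,421 , 426,708.19,856 , 914]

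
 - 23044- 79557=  - 102601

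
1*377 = 377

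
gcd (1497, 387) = 3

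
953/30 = 953/30  =  31.77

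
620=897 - 277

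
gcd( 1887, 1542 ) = 3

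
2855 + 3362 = 6217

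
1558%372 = 70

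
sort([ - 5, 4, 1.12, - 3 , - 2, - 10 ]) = [ - 10, - 5, - 3,-2, 1.12, 4]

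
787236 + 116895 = 904131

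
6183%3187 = 2996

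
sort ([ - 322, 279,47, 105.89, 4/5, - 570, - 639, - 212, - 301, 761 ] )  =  [ - 639, - 570, - 322,  -  301 ,  -  212,4/5, 47,105.89,279, 761] 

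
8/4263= 8/4263 = 0.00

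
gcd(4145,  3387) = 1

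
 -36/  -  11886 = 6/1981 = 0.00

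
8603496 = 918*9372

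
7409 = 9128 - 1719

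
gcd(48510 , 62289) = 9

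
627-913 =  - 286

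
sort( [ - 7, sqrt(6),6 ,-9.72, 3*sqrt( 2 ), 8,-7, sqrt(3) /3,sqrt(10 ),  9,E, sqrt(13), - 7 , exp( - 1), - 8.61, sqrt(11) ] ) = [ - 9.72, - 8.61, - 7, - 7 , - 7,exp( - 1), sqrt( 3)/3,sqrt ( 6),E,sqrt(10 ),sqrt(11) , sqrt(13),3 * sqrt(2), 6,8,9]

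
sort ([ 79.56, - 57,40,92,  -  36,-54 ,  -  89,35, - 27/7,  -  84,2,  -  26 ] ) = [  -  89, - 84, - 57,  -  54, - 36  ,-26, - 27/7, 2,35, 40,79.56,92]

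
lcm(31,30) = 930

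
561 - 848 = -287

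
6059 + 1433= 7492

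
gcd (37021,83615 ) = 1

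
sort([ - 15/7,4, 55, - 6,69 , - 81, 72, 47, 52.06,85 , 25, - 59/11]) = [-81, - 6 ,  -  59/11,-15/7,4,25,47, 52.06, 55, 69, 72 , 85]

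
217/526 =217/526 = 0.41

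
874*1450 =1267300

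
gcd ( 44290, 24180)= 10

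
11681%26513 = 11681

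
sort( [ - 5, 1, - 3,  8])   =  [- 5, -3, 1, 8]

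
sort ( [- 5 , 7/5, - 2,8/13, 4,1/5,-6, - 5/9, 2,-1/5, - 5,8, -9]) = [-9,  -  6, - 5,-5, - 2,-5/9, - 1/5,  1/5, 8/13, 7/5,  2,4 , 8 ] 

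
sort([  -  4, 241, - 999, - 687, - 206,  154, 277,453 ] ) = [ - 999, - 687, - 206, - 4,154 , 241,277,453 ] 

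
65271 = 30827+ 34444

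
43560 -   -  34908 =78468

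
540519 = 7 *77217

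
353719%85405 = 12099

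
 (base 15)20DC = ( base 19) 1053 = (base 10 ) 6957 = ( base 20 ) h7h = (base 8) 15455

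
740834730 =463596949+277237781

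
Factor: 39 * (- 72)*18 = -50544 = -  2^4*3^5*13^1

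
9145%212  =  29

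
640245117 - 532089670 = 108155447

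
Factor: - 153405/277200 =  - 2^ ( - 4 )*5^( - 1)*11^( - 1 )*487^1 =- 487/880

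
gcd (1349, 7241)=1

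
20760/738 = 3460/123 =28.13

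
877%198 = 85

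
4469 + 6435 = 10904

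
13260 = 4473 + 8787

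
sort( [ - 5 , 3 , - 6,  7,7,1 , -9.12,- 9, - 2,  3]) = [ - 9.12, - 9, - 6, - 5, - 2, 1 , 3,3,7,7] 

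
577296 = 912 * 633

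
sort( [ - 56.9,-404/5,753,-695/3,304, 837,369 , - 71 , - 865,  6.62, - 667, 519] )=[  -  865, - 667, - 695/3, - 404/5, - 71, -56.9, 6.62,304, 369 , 519,  753,  837 ] 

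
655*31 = 20305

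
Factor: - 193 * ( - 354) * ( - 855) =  - 58415310 = - 2^1 * 3^3 * 5^1*19^1*59^1 * 193^1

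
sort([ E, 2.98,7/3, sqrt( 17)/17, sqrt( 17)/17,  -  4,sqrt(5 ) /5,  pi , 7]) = [ - 4 , sqrt ( 17)/17,sqrt ( 17)/17,sqrt( 5) /5 , 7/3, E,2.98,pi, 7 ] 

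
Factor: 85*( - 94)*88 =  - 703120= - 2^4*5^1* 11^1* 17^1*47^1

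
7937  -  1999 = 5938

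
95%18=5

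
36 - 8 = 28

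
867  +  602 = 1469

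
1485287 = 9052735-7567448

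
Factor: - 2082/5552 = -3/8  =  - 2^( - 3 )*3^1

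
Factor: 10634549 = 47^1* 226267^1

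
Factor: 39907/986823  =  3^( - 5) * 7^1*31^( - 1 )*131^( - 1)*5701^1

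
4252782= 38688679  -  34435897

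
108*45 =4860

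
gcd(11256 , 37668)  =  12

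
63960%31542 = 876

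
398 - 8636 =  - 8238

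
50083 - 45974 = 4109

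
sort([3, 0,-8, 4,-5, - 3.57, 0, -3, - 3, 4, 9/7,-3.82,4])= [ - 8, - 5, - 3.82,- 3.57,-3, -3,  0,0,9/7, 3,4,4 , 4]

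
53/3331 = 53/3331 = 0.02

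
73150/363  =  6650/33 = 201.52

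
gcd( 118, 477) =1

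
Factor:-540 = -2^2 * 3^3*5^1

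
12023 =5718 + 6305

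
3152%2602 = 550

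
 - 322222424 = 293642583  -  615865007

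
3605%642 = 395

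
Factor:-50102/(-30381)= 94/57 = 2^1 * 3^( - 1)*19^( - 1)*47^1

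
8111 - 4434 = 3677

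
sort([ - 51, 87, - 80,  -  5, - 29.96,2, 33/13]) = [ - 80, - 51, - 29.96,-5, 2,33/13, 87] 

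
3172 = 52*61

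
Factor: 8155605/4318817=3^1*5^1*41^(-1)*105337^( - 1) * 543707^1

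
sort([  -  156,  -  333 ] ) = [ - 333,- 156]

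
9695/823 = 9695/823 = 11.78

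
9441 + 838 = 10279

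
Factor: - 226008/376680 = -3^1 * 5^( - 1 )= - 3/5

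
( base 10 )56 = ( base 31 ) 1P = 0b111000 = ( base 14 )40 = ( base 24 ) 28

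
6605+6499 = 13104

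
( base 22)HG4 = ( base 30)9G4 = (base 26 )ci4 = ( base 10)8584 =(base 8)20610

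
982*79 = 77578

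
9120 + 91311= 100431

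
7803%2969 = 1865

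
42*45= 1890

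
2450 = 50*49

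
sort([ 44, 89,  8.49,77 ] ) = [8.49, 44, 77, 89 ] 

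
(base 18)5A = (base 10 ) 100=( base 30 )3A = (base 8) 144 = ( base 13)79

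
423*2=846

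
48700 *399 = 19431300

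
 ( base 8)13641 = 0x17a1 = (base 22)CAL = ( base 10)6049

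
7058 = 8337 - 1279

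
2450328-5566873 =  - 3116545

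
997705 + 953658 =1951363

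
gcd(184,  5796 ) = 92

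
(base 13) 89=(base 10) 113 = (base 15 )78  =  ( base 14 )81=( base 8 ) 161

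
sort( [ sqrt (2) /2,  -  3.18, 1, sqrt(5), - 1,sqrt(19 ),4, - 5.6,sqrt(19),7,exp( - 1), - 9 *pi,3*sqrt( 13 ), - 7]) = [ - 9 *pi, - 7 , - 5.6, - 3.18 , - 1,exp( - 1),sqrt( 2 )/2,1,sqrt( 5),4,sqrt(19 ),sqrt( 19),7,3* sqrt(13) ]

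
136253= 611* 223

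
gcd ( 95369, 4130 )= 1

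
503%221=61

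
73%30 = 13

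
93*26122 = 2429346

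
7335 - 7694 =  - 359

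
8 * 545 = 4360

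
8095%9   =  4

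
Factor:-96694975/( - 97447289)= 5^2*13^1*297523^1*97447289^( - 1)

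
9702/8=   4851/4 = 1212.75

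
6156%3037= 82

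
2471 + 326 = 2797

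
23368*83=1939544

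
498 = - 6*( - 83) 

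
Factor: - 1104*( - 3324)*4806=2^7*3^5*23^1*89^1*  277^1  =  17636558976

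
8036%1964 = 180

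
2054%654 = 92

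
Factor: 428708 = 2^2*  7^1 * 61^1*251^1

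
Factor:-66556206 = - 2^1*3^2*83^1*44549^1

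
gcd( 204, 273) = 3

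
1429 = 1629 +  - 200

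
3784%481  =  417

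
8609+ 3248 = 11857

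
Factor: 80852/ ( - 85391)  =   - 2^2*29^1*41^1 * 5023^( - 1)= - 4756/5023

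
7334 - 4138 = 3196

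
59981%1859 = 493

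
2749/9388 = 2749/9388 = 0.29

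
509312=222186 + 287126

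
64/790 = 32/395 = 0.08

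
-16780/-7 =16780/7 =2397.14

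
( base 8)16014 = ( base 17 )17E6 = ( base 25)BC5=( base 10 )7180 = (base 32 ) 70C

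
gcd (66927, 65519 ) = 1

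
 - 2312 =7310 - 9622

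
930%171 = 75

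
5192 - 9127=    - 3935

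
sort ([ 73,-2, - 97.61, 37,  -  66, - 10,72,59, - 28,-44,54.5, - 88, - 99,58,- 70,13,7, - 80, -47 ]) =[-99, - 97.61, - 88, - 80, - 70 , - 66, - 47, - 44, - 28, - 10, - 2,7 , 13,37,54.5, 58,59,72,73]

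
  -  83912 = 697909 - 781821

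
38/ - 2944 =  - 1 + 1453/1472 = - 0.01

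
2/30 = 1/15 = 0.07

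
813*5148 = 4185324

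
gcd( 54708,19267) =1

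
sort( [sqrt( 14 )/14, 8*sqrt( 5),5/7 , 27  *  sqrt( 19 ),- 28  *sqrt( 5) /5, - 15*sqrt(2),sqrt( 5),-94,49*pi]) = [-94,- 15*sqrt(2) , - 28*sqrt( 5 ) /5,  sqrt( 14)/14, 5/7,sqrt( 5),8 * sqrt( 5 ), 27*sqrt( 19),  49*pi] 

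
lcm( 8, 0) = 0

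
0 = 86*0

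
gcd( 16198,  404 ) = 2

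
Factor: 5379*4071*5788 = 126745097292  =  2^2*3^2*11^1*23^1*59^1*163^1*1447^1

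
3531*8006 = 28269186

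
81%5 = 1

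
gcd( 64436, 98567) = 1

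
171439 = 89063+82376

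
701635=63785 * 11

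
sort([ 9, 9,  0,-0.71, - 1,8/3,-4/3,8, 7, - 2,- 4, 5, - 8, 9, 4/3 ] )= [ - 8,-4,-2, - 4/3, - 1,-0.71,  0, 4/3, 8/3,5,7, 8, 9, 9,9 ]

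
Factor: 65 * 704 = 2^6 * 5^1*11^1 *13^1 = 45760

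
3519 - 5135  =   - 1616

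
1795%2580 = 1795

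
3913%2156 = 1757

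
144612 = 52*2781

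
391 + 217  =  608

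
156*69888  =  10902528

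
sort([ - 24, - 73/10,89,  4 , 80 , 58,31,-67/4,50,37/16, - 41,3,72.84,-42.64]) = [  -  42.64,-41,-24,-67/4,-73/10,37/16,3 , 4,31,50,58, 72.84, 80 , 89]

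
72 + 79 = 151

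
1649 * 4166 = 6869734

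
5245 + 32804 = 38049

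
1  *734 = 734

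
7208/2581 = 7208/2581 =2.79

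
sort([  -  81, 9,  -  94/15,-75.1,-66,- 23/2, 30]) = [  -  81, - 75.1,-66, - 23/2, - 94/15,9, 30]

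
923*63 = 58149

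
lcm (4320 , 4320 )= 4320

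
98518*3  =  295554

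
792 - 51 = 741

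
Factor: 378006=2^1*3^1*251^2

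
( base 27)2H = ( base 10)71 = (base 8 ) 107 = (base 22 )35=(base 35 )21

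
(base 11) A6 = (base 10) 116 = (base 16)74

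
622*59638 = 37094836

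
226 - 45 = 181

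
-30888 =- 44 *702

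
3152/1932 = 1  +  305/483 = 1.63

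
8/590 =4/295  =  0.01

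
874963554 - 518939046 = 356024508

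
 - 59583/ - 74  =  805+13/74 = 805.18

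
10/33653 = 10/33653 = 0.00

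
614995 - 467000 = 147995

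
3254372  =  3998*814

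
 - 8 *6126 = -49008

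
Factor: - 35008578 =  - 2^1*3^3*11^1*58937^1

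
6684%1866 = 1086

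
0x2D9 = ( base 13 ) 441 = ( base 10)729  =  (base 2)1011011001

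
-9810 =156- 9966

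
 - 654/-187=654/187= 3.50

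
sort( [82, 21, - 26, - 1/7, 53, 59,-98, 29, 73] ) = [ - 98, - 26, - 1/7, 21, 29, 53,  59, 73,  82 ]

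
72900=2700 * 27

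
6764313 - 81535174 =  - 74770861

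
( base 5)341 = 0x60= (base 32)30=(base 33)2u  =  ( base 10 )96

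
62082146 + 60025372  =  122107518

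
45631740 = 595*76692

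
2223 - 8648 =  - 6425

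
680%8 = 0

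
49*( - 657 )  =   - 32193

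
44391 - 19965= 24426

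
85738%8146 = 4278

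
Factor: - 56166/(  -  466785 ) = 2^1*3^(-1)*5^ (-1 )*37^1*41^ ( - 1) = 74/615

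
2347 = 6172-3825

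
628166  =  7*89738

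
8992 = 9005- 13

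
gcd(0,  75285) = 75285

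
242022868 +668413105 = 910435973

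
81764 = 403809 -322045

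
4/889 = 4/889 = 0.00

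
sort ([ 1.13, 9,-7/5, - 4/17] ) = [  -  7/5,- 4/17, 1.13,9]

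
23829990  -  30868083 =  - 7038093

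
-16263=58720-74983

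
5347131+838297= 6185428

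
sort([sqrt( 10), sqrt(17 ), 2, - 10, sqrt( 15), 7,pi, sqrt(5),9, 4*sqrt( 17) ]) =[ - 10, 2, sqrt(5),pi,sqrt( 10),sqrt ( 15), sqrt(17), 7, 9, 4*sqrt(17 )]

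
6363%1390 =803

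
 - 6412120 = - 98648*65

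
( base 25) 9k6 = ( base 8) 13763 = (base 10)6131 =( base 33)5kq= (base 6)44215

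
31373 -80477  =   - 49104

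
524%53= 47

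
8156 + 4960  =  13116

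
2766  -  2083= 683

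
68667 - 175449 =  - 106782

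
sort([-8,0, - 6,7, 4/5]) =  [  -  8, - 6,0, 4/5,7]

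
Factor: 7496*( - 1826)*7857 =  - 2^4*3^4*11^1*83^1*97^1*937^1 = - 107544227472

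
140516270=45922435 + 94593835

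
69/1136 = 69/1136=0.06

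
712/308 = 178/77 = 2.31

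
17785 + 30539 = 48324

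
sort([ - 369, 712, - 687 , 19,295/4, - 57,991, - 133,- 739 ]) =[-739, - 687, - 369, - 133,  -  57,  19,  295/4,712,991 ]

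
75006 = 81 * 926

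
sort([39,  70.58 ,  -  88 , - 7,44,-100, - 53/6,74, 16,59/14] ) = [-100, - 88, - 53/6, - 7, 59/14 , 16, 39, 44 , 70.58 , 74 ] 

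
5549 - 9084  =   - 3535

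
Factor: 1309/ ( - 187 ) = - 7  =  - 7^1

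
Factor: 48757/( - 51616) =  - 2^(  -  5 )*1613^(- 1)*48757^1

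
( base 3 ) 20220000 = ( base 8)11636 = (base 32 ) 4su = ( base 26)7b4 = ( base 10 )5022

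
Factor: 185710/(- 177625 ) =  - 758/725 = - 2^1*5^( - 2) *29^(-1 )*379^1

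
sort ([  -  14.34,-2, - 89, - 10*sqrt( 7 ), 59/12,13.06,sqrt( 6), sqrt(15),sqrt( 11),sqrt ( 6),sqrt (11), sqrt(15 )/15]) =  [ - 89, - 10*sqrt(7),- 14.34 ,-2,sqrt( 15)/15,sqrt(6 ), sqrt(  6), sqrt(11 ),  sqrt(11),sqrt (15),59/12, 13.06] 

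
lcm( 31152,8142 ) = 716496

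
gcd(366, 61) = 61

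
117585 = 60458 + 57127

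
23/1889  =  23/1889 = 0.01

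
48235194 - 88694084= - 40458890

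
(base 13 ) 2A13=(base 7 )23533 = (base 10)6100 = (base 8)13724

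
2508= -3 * ( -836 )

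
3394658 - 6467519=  - 3072861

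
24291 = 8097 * 3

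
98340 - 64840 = 33500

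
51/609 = 17/203 = 0.08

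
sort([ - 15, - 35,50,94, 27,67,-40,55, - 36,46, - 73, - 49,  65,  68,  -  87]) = [ - 87,  -  73, - 49,-40, - 36,  -  35,-15, 27,46, 50,55 , 65,67,68,94 ] 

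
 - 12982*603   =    -  7828146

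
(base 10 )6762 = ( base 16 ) 1a6a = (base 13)3102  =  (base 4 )1221222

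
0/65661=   0 = 0.00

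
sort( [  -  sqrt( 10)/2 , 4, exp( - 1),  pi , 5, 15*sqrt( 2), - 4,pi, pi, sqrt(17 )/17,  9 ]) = [ - 4,-sqrt (10)/2,sqrt( 17)/17 , exp(-1),pi,  pi, pi,4, 5,9,15 * sqrt ( 2) ] 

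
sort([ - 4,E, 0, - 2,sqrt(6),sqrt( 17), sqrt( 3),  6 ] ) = [ - 4, - 2, 0,  sqrt(3 ), sqrt( 6),E,  sqrt(17),6]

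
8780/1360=6 + 31/68  =  6.46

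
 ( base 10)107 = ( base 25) 47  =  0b1101011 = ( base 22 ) 4j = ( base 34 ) 35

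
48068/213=225 + 143/213 = 225.67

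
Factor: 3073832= 2^3*223^1*1723^1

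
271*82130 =22257230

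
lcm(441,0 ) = 0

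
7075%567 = 271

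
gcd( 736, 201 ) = 1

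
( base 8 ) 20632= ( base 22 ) HH0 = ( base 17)1cd0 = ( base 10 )8602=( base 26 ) cim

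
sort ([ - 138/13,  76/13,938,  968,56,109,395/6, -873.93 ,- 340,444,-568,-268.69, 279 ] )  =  [ - 873.93, - 568,  -  340, -268.69, - 138/13 , 76/13,56,395/6,109  ,  279,444,938,968 ]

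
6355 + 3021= 9376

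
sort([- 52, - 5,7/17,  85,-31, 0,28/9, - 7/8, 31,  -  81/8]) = [ - 52, - 31, - 81/8, - 5 , - 7/8 , 0, 7/17 , 28/9, 31, 85] 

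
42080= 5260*8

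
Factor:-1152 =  - 2^7 *3^2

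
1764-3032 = -1268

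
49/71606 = 49/71606 = 0.00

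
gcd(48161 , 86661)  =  1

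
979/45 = 21+34/45= 21.76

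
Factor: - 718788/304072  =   - 2^( - 1)*3^1*7^1*43^1 *191^( - 1) = - 903/382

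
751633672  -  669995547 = 81638125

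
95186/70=1359 + 4/5 = 1359.80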